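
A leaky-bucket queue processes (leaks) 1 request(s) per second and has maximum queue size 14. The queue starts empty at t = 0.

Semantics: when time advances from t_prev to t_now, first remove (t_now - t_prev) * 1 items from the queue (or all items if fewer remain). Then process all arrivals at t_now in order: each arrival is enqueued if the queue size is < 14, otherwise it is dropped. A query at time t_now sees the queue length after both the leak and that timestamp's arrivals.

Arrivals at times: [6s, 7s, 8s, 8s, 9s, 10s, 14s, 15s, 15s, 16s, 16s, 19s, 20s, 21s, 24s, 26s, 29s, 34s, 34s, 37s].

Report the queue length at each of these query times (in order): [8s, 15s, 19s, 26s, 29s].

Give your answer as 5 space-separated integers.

Queue lengths at query times:
  query t=8s: backlog = 2
  query t=15s: backlog = 2
  query t=19s: backlog = 1
  query t=26s: backlog = 1
  query t=29s: backlog = 1

Answer: 2 2 1 1 1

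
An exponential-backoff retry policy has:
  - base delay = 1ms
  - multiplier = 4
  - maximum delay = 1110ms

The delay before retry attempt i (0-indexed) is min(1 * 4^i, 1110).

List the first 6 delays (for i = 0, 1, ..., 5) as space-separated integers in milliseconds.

Answer: 1 4 16 64 256 1024

Derivation:
Computing each delay:
  i=0: min(1*4^0, 1110) = 1
  i=1: min(1*4^1, 1110) = 4
  i=2: min(1*4^2, 1110) = 16
  i=3: min(1*4^3, 1110) = 64
  i=4: min(1*4^4, 1110) = 256
  i=5: min(1*4^5, 1110) = 1024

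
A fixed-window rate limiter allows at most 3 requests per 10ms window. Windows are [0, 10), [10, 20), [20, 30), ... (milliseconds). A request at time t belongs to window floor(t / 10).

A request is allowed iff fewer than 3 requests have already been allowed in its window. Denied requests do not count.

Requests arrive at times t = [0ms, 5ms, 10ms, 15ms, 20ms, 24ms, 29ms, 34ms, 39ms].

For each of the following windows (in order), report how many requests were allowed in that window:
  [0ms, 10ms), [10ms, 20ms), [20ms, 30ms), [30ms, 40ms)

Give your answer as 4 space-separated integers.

Processing requests:
  req#1 t=0ms (window 0): ALLOW
  req#2 t=5ms (window 0): ALLOW
  req#3 t=10ms (window 1): ALLOW
  req#4 t=15ms (window 1): ALLOW
  req#5 t=20ms (window 2): ALLOW
  req#6 t=24ms (window 2): ALLOW
  req#7 t=29ms (window 2): ALLOW
  req#8 t=34ms (window 3): ALLOW
  req#9 t=39ms (window 3): ALLOW

Allowed counts by window: 2 2 3 2

Answer: 2 2 3 2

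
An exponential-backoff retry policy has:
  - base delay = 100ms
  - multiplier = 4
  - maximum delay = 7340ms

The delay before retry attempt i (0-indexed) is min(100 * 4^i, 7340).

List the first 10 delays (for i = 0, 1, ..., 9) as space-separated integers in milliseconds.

Computing each delay:
  i=0: min(100*4^0, 7340) = 100
  i=1: min(100*4^1, 7340) = 400
  i=2: min(100*4^2, 7340) = 1600
  i=3: min(100*4^3, 7340) = 6400
  i=4: min(100*4^4, 7340) = 7340
  i=5: min(100*4^5, 7340) = 7340
  i=6: min(100*4^6, 7340) = 7340
  i=7: min(100*4^7, 7340) = 7340
  i=8: min(100*4^8, 7340) = 7340
  i=9: min(100*4^9, 7340) = 7340

Answer: 100 400 1600 6400 7340 7340 7340 7340 7340 7340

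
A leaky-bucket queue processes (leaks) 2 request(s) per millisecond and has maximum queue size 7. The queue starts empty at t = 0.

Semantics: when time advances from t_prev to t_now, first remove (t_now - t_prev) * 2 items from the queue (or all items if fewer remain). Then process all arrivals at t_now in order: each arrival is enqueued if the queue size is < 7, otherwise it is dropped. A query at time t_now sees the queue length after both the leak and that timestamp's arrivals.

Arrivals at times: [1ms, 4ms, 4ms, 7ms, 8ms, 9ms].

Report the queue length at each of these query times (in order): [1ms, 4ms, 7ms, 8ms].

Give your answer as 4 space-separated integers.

Queue lengths at query times:
  query t=1ms: backlog = 1
  query t=4ms: backlog = 2
  query t=7ms: backlog = 1
  query t=8ms: backlog = 1

Answer: 1 2 1 1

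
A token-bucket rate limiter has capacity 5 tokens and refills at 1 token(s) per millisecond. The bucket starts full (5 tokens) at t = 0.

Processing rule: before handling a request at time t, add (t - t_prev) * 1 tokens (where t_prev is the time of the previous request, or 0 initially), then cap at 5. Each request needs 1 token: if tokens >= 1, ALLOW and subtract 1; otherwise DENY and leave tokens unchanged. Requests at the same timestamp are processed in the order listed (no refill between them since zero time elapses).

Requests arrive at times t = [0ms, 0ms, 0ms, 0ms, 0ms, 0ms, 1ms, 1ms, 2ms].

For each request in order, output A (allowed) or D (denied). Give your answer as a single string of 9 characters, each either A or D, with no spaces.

Answer: AAAAADADA

Derivation:
Simulating step by step:
  req#1 t=0ms: ALLOW
  req#2 t=0ms: ALLOW
  req#3 t=0ms: ALLOW
  req#4 t=0ms: ALLOW
  req#5 t=0ms: ALLOW
  req#6 t=0ms: DENY
  req#7 t=1ms: ALLOW
  req#8 t=1ms: DENY
  req#9 t=2ms: ALLOW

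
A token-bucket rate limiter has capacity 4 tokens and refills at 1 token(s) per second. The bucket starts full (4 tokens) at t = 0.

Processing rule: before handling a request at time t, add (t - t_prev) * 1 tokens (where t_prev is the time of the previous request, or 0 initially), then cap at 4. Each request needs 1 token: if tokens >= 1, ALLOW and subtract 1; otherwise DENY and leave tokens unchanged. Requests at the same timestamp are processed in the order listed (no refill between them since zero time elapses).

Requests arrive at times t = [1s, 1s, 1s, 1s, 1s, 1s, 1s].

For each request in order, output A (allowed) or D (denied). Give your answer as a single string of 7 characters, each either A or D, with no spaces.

Answer: AAAADDD

Derivation:
Simulating step by step:
  req#1 t=1s: ALLOW
  req#2 t=1s: ALLOW
  req#3 t=1s: ALLOW
  req#4 t=1s: ALLOW
  req#5 t=1s: DENY
  req#6 t=1s: DENY
  req#7 t=1s: DENY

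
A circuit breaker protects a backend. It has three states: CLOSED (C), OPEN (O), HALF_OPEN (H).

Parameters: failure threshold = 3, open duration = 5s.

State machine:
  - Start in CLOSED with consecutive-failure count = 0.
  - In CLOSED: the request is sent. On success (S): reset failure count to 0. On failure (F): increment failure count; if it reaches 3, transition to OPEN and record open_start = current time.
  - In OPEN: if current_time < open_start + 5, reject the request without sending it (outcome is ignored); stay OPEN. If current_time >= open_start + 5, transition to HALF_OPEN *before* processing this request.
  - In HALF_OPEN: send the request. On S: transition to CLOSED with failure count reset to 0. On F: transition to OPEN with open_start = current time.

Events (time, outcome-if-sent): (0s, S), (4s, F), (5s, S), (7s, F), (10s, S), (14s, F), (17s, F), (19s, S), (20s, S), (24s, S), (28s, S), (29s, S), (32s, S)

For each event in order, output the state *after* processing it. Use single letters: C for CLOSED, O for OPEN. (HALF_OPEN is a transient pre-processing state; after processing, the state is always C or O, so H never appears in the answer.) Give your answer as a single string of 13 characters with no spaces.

State after each event:
  event#1 t=0s outcome=S: state=CLOSED
  event#2 t=4s outcome=F: state=CLOSED
  event#3 t=5s outcome=S: state=CLOSED
  event#4 t=7s outcome=F: state=CLOSED
  event#5 t=10s outcome=S: state=CLOSED
  event#6 t=14s outcome=F: state=CLOSED
  event#7 t=17s outcome=F: state=CLOSED
  event#8 t=19s outcome=S: state=CLOSED
  event#9 t=20s outcome=S: state=CLOSED
  event#10 t=24s outcome=S: state=CLOSED
  event#11 t=28s outcome=S: state=CLOSED
  event#12 t=29s outcome=S: state=CLOSED
  event#13 t=32s outcome=S: state=CLOSED

Answer: CCCCCCCCCCCCC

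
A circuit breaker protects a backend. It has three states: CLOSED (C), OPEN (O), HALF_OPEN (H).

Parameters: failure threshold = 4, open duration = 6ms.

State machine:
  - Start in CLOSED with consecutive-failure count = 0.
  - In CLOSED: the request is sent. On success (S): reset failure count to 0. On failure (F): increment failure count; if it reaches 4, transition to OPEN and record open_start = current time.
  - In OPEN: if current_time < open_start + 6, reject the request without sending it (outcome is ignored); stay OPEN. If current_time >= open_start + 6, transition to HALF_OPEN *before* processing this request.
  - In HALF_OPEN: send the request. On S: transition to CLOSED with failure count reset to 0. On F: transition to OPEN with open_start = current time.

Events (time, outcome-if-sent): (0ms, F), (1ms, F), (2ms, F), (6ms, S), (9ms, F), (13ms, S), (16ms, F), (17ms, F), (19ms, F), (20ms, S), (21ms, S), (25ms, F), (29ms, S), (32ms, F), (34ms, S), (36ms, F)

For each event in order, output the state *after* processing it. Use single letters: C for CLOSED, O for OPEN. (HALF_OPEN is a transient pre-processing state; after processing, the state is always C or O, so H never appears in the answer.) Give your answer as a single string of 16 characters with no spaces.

Answer: CCCCCCCCCCCCCCCC

Derivation:
State after each event:
  event#1 t=0ms outcome=F: state=CLOSED
  event#2 t=1ms outcome=F: state=CLOSED
  event#3 t=2ms outcome=F: state=CLOSED
  event#4 t=6ms outcome=S: state=CLOSED
  event#5 t=9ms outcome=F: state=CLOSED
  event#6 t=13ms outcome=S: state=CLOSED
  event#7 t=16ms outcome=F: state=CLOSED
  event#8 t=17ms outcome=F: state=CLOSED
  event#9 t=19ms outcome=F: state=CLOSED
  event#10 t=20ms outcome=S: state=CLOSED
  event#11 t=21ms outcome=S: state=CLOSED
  event#12 t=25ms outcome=F: state=CLOSED
  event#13 t=29ms outcome=S: state=CLOSED
  event#14 t=32ms outcome=F: state=CLOSED
  event#15 t=34ms outcome=S: state=CLOSED
  event#16 t=36ms outcome=F: state=CLOSED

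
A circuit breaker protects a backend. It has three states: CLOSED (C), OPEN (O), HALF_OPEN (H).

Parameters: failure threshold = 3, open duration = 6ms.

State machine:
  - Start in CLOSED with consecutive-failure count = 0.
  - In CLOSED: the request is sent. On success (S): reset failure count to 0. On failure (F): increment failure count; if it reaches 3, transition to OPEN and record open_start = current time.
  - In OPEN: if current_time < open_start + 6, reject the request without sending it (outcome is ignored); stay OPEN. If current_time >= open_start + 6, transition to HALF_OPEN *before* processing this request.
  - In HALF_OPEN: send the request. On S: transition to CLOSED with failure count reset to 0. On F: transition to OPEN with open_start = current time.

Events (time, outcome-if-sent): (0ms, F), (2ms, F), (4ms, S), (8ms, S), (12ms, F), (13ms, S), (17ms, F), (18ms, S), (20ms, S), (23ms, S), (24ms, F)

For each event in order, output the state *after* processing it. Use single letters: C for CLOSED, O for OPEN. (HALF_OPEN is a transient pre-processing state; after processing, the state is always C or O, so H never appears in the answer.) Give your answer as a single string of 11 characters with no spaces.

Answer: CCCCCCCCCCC

Derivation:
State after each event:
  event#1 t=0ms outcome=F: state=CLOSED
  event#2 t=2ms outcome=F: state=CLOSED
  event#3 t=4ms outcome=S: state=CLOSED
  event#4 t=8ms outcome=S: state=CLOSED
  event#5 t=12ms outcome=F: state=CLOSED
  event#6 t=13ms outcome=S: state=CLOSED
  event#7 t=17ms outcome=F: state=CLOSED
  event#8 t=18ms outcome=S: state=CLOSED
  event#9 t=20ms outcome=S: state=CLOSED
  event#10 t=23ms outcome=S: state=CLOSED
  event#11 t=24ms outcome=F: state=CLOSED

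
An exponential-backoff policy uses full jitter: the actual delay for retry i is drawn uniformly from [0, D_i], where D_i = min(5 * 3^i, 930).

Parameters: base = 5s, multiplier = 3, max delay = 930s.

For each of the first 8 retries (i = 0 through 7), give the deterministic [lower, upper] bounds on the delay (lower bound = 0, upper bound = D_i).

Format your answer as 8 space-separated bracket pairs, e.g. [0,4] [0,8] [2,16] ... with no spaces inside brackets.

Answer: [0,5] [0,15] [0,45] [0,135] [0,405] [0,930] [0,930] [0,930]

Derivation:
Computing bounds per retry:
  i=0: D_i=min(5*3^0,930)=5, bounds=[0,5]
  i=1: D_i=min(5*3^1,930)=15, bounds=[0,15]
  i=2: D_i=min(5*3^2,930)=45, bounds=[0,45]
  i=3: D_i=min(5*3^3,930)=135, bounds=[0,135]
  i=4: D_i=min(5*3^4,930)=405, bounds=[0,405]
  i=5: D_i=min(5*3^5,930)=930, bounds=[0,930]
  i=6: D_i=min(5*3^6,930)=930, bounds=[0,930]
  i=7: D_i=min(5*3^7,930)=930, bounds=[0,930]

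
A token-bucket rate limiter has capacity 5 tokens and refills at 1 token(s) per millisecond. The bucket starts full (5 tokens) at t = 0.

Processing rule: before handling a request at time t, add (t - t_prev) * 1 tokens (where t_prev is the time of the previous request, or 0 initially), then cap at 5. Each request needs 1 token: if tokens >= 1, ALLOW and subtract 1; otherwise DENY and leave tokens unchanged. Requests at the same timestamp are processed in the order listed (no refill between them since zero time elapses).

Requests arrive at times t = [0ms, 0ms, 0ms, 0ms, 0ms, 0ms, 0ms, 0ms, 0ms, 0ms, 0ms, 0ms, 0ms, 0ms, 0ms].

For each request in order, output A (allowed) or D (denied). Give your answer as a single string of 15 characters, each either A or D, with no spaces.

Answer: AAAAADDDDDDDDDD

Derivation:
Simulating step by step:
  req#1 t=0ms: ALLOW
  req#2 t=0ms: ALLOW
  req#3 t=0ms: ALLOW
  req#4 t=0ms: ALLOW
  req#5 t=0ms: ALLOW
  req#6 t=0ms: DENY
  req#7 t=0ms: DENY
  req#8 t=0ms: DENY
  req#9 t=0ms: DENY
  req#10 t=0ms: DENY
  req#11 t=0ms: DENY
  req#12 t=0ms: DENY
  req#13 t=0ms: DENY
  req#14 t=0ms: DENY
  req#15 t=0ms: DENY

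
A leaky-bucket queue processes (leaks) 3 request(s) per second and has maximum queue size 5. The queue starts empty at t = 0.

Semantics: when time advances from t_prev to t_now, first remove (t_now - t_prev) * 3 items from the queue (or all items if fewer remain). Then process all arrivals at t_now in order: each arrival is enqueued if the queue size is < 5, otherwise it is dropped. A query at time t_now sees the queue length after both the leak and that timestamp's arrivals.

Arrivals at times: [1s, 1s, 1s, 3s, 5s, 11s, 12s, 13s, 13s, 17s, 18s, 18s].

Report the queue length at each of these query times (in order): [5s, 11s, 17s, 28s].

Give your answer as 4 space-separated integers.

Answer: 1 1 1 0

Derivation:
Queue lengths at query times:
  query t=5s: backlog = 1
  query t=11s: backlog = 1
  query t=17s: backlog = 1
  query t=28s: backlog = 0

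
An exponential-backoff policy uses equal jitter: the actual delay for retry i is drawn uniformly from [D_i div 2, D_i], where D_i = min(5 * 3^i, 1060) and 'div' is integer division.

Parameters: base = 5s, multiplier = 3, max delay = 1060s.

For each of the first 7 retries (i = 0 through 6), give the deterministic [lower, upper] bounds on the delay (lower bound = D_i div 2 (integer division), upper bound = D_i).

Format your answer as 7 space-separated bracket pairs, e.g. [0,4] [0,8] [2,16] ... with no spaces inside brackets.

Computing bounds per retry:
  i=0: D_i=min(5*3^0,1060)=5, bounds=[2,5]
  i=1: D_i=min(5*3^1,1060)=15, bounds=[7,15]
  i=2: D_i=min(5*3^2,1060)=45, bounds=[22,45]
  i=3: D_i=min(5*3^3,1060)=135, bounds=[67,135]
  i=4: D_i=min(5*3^4,1060)=405, bounds=[202,405]
  i=5: D_i=min(5*3^5,1060)=1060, bounds=[530,1060]
  i=6: D_i=min(5*3^6,1060)=1060, bounds=[530,1060]

Answer: [2,5] [7,15] [22,45] [67,135] [202,405] [530,1060] [530,1060]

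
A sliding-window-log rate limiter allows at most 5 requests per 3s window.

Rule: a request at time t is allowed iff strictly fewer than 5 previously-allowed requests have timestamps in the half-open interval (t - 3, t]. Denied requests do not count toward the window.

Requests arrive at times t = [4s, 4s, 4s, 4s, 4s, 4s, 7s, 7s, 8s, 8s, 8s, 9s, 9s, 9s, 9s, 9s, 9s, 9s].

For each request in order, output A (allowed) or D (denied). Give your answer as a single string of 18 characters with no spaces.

Tracking allowed requests in the window:
  req#1 t=4s: ALLOW
  req#2 t=4s: ALLOW
  req#3 t=4s: ALLOW
  req#4 t=4s: ALLOW
  req#5 t=4s: ALLOW
  req#6 t=4s: DENY
  req#7 t=7s: ALLOW
  req#8 t=7s: ALLOW
  req#9 t=8s: ALLOW
  req#10 t=8s: ALLOW
  req#11 t=8s: ALLOW
  req#12 t=9s: DENY
  req#13 t=9s: DENY
  req#14 t=9s: DENY
  req#15 t=9s: DENY
  req#16 t=9s: DENY
  req#17 t=9s: DENY
  req#18 t=9s: DENY

Answer: AAAAADAAAAADDDDDDD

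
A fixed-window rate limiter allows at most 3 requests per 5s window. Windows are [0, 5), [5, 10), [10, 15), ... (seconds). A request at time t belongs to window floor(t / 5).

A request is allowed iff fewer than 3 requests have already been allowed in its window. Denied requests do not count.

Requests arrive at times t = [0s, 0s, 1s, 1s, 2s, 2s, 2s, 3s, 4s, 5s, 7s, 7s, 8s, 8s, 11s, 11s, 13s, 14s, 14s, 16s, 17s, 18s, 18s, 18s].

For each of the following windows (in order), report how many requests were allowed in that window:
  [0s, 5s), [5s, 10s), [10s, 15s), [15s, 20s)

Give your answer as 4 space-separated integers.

Answer: 3 3 3 3

Derivation:
Processing requests:
  req#1 t=0s (window 0): ALLOW
  req#2 t=0s (window 0): ALLOW
  req#3 t=1s (window 0): ALLOW
  req#4 t=1s (window 0): DENY
  req#5 t=2s (window 0): DENY
  req#6 t=2s (window 0): DENY
  req#7 t=2s (window 0): DENY
  req#8 t=3s (window 0): DENY
  req#9 t=4s (window 0): DENY
  req#10 t=5s (window 1): ALLOW
  req#11 t=7s (window 1): ALLOW
  req#12 t=7s (window 1): ALLOW
  req#13 t=8s (window 1): DENY
  req#14 t=8s (window 1): DENY
  req#15 t=11s (window 2): ALLOW
  req#16 t=11s (window 2): ALLOW
  req#17 t=13s (window 2): ALLOW
  req#18 t=14s (window 2): DENY
  req#19 t=14s (window 2): DENY
  req#20 t=16s (window 3): ALLOW
  req#21 t=17s (window 3): ALLOW
  req#22 t=18s (window 3): ALLOW
  req#23 t=18s (window 3): DENY
  req#24 t=18s (window 3): DENY

Allowed counts by window: 3 3 3 3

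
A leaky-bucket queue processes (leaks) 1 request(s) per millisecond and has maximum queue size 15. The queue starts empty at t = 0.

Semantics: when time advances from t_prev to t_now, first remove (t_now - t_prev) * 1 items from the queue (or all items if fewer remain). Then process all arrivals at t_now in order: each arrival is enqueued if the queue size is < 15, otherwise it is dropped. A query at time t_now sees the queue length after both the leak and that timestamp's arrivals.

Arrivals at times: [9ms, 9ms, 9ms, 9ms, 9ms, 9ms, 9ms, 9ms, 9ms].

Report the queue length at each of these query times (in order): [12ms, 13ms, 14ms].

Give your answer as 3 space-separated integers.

Queue lengths at query times:
  query t=12ms: backlog = 6
  query t=13ms: backlog = 5
  query t=14ms: backlog = 4

Answer: 6 5 4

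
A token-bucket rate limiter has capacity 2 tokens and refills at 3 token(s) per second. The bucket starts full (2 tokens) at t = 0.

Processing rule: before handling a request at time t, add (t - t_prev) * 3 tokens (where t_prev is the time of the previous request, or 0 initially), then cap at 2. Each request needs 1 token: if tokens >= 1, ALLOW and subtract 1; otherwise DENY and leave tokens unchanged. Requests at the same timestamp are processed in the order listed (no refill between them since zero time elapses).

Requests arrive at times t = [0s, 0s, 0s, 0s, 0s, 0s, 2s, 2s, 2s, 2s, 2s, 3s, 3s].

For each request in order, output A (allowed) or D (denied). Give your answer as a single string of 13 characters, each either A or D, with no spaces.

Answer: AADDDDAADDDAA

Derivation:
Simulating step by step:
  req#1 t=0s: ALLOW
  req#2 t=0s: ALLOW
  req#3 t=0s: DENY
  req#4 t=0s: DENY
  req#5 t=0s: DENY
  req#6 t=0s: DENY
  req#7 t=2s: ALLOW
  req#8 t=2s: ALLOW
  req#9 t=2s: DENY
  req#10 t=2s: DENY
  req#11 t=2s: DENY
  req#12 t=3s: ALLOW
  req#13 t=3s: ALLOW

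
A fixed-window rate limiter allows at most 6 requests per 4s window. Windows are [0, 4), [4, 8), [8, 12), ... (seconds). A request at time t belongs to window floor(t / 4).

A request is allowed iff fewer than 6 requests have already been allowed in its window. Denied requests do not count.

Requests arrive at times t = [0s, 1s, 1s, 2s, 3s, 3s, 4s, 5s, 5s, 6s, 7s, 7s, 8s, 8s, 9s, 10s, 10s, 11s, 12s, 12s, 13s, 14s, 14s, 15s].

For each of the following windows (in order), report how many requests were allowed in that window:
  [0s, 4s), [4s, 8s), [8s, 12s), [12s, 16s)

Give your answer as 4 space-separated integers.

Answer: 6 6 6 6

Derivation:
Processing requests:
  req#1 t=0s (window 0): ALLOW
  req#2 t=1s (window 0): ALLOW
  req#3 t=1s (window 0): ALLOW
  req#4 t=2s (window 0): ALLOW
  req#5 t=3s (window 0): ALLOW
  req#6 t=3s (window 0): ALLOW
  req#7 t=4s (window 1): ALLOW
  req#8 t=5s (window 1): ALLOW
  req#9 t=5s (window 1): ALLOW
  req#10 t=6s (window 1): ALLOW
  req#11 t=7s (window 1): ALLOW
  req#12 t=7s (window 1): ALLOW
  req#13 t=8s (window 2): ALLOW
  req#14 t=8s (window 2): ALLOW
  req#15 t=9s (window 2): ALLOW
  req#16 t=10s (window 2): ALLOW
  req#17 t=10s (window 2): ALLOW
  req#18 t=11s (window 2): ALLOW
  req#19 t=12s (window 3): ALLOW
  req#20 t=12s (window 3): ALLOW
  req#21 t=13s (window 3): ALLOW
  req#22 t=14s (window 3): ALLOW
  req#23 t=14s (window 3): ALLOW
  req#24 t=15s (window 3): ALLOW

Allowed counts by window: 6 6 6 6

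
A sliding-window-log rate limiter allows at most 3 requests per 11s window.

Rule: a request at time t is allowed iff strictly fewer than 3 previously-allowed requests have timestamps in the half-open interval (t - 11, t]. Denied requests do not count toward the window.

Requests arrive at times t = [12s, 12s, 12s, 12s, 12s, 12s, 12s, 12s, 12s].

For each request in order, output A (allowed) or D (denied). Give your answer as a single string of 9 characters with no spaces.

Answer: AAADDDDDD

Derivation:
Tracking allowed requests in the window:
  req#1 t=12s: ALLOW
  req#2 t=12s: ALLOW
  req#3 t=12s: ALLOW
  req#4 t=12s: DENY
  req#5 t=12s: DENY
  req#6 t=12s: DENY
  req#7 t=12s: DENY
  req#8 t=12s: DENY
  req#9 t=12s: DENY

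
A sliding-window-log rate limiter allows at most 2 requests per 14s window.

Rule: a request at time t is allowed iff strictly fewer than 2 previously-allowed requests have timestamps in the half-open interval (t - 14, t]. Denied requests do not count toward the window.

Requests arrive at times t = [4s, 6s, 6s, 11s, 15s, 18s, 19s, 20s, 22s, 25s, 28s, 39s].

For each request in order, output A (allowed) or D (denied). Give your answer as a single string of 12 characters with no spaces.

Answer: AADDDADADDDA

Derivation:
Tracking allowed requests in the window:
  req#1 t=4s: ALLOW
  req#2 t=6s: ALLOW
  req#3 t=6s: DENY
  req#4 t=11s: DENY
  req#5 t=15s: DENY
  req#6 t=18s: ALLOW
  req#7 t=19s: DENY
  req#8 t=20s: ALLOW
  req#9 t=22s: DENY
  req#10 t=25s: DENY
  req#11 t=28s: DENY
  req#12 t=39s: ALLOW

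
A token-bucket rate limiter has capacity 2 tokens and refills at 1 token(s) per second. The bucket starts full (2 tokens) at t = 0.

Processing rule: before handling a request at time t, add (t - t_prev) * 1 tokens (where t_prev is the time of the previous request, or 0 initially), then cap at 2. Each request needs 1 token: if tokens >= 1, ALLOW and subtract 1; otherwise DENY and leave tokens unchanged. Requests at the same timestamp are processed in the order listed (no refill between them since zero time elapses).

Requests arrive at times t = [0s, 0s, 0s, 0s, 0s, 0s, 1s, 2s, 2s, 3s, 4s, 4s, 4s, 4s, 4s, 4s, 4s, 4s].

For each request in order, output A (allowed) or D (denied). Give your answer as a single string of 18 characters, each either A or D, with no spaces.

Answer: AADDDDAADAADDDDDDD

Derivation:
Simulating step by step:
  req#1 t=0s: ALLOW
  req#2 t=0s: ALLOW
  req#3 t=0s: DENY
  req#4 t=0s: DENY
  req#5 t=0s: DENY
  req#6 t=0s: DENY
  req#7 t=1s: ALLOW
  req#8 t=2s: ALLOW
  req#9 t=2s: DENY
  req#10 t=3s: ALLOW
  req#11 t=4s: ALLOW
  req#12 t=4s: DENY
  req#13 t=4s: DENY
  req#14 t=4s: DENY
  req#15 t=4s: DENY
  req#16 t=4s: DENY
  req#17 t=4s: DENY
  req#18 t=4s: DENY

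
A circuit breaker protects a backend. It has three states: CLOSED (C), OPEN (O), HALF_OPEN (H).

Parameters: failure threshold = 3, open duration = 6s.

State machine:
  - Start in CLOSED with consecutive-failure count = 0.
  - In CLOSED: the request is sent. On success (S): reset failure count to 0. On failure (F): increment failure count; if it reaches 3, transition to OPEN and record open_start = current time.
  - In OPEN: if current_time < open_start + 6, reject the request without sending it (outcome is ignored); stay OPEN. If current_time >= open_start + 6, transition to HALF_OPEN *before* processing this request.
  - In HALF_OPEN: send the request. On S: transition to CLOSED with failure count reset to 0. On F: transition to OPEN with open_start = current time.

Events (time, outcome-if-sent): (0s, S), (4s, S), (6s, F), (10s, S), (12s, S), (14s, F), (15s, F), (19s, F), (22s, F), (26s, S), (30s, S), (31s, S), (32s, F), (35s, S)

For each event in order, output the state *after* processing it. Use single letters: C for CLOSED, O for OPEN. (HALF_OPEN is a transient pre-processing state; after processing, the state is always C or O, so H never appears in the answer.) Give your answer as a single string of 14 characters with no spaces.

State after each event:
  event#1 t=0s outcome=S: state=CLOSED
  event#2 t=4s outcome=S: state=CLOSED
  event#3 t=6s outcome=F: state=CLOSED
  event#4 t=10s outcome=S: state=CLOSED
  event#5 t=12s outcome=S: state=CLOSED
  event#6 t=14s outcome=F: state=CLOSED
  event#7 t=15s outcome=F: state=CLOSED
  event#8 t=19s outcome=F: state=OPEN
  event#9 t=22s outcome=F: state=OPEN
  event#10 t=26s outcome=S: state=CLOSED
  event#11 t=30s outcome=S: state=CLOSED
  event#12 t=31s outcome=S: state=CLOSED
  event#13 t=32s outcome=F: state=CLOSED
  event#14 t=35s outcome=S: state=CLOSED

Answer: CCCCCCCOOCCCCC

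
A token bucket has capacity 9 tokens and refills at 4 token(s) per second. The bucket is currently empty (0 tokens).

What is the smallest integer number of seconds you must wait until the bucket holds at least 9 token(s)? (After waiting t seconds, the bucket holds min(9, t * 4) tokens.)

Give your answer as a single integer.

Need t * 4 >= 9, so t >= 9/4.
Smallest integer t = ceil(9/4) = 3.

Answer: 3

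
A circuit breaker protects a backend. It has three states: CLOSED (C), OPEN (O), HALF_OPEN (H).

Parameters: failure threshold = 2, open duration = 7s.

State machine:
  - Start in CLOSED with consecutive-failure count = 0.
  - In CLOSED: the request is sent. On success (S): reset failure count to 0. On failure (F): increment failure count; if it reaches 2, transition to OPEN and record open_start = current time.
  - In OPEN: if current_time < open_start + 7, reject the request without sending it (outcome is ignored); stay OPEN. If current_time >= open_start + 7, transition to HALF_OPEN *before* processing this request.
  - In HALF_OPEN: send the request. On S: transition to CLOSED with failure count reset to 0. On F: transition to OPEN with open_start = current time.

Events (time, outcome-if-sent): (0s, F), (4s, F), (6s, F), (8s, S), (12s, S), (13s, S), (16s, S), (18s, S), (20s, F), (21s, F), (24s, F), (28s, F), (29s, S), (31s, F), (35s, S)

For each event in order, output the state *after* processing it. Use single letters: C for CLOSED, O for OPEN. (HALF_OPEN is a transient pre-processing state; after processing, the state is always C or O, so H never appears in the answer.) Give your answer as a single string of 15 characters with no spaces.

State after each event:
  event#1 t=0s outcome=F: state=CLOSED
  event#2 t=4s outcome=F: state=OPEN
  event#3 t=6s outcome=F: state=OPEN
  event#4 t=8s outcome=S: state=OPEN
  event#5 t=12s outcome=S: state=CLOSED
  event#6 t=13s outcome=S: state=CLOSED
  event#7 t=16s outcome=S: state=CLOSED
  event#8 t=18s outcome=S: state=CLOSED
  event#9 t=20s outcome=F: state=CLOSED
  event#10 t=21s outcome=F: state=OPEN
  event#11 t=24s outcome=F: state=OPEN
  event#12 t=28s outcome=F: state=OPEN
  event#13 t=29s outcome=S: state=OPEN
  event#14 t=31s outcome=F: state=OPEN
  event#15 t=35s outcome=S: state=CLOSED

Answer: COOOCCCCCOOOOOC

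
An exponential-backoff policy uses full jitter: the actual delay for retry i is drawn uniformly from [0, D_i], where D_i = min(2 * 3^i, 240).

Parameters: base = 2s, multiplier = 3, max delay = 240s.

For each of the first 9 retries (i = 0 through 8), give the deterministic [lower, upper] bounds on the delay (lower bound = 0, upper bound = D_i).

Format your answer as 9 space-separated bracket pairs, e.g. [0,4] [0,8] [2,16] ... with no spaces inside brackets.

Computing bounds per retry:
  i=0: D_i=min(2*3^0,240)=2, bounds=[0,2]
  i=1: D_i=min(2*3^1,240)=6, bounds=[0,6]
  i=2: D_i=min(2*3^2,240)=18, bounds=[0,18]
  i=3: D_i=min(2*3^3,240)=54, bounds=[0,54]
  i=4: D_i=min(2*3^4,240)=162, bounds=[0,162]
  i=5: D_i=min(2*3^5,240)=240, bounds=[0,240]
  i=6: D_i=min(2*3^6,240)=240, bounds=[0,240]
  i=7: D_i=min(2*3^7,240)=240, bounds=[0,240]
  i=8: D_i=min(2*3^8,240)=240, bounds=[0,240]

Answer: [0,2] [0,6] [0,18] [0,54] [0,162] [0,240] [0,240] [0,240] [0,240]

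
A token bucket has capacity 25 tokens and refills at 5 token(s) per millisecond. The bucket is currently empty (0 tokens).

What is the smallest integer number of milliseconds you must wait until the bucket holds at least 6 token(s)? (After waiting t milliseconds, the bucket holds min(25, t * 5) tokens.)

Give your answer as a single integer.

Answer: 2

Derivation:
Need t * 5 >= 6, so t >= 6/5.
Smallest integer t = ceil(6/5) = 2.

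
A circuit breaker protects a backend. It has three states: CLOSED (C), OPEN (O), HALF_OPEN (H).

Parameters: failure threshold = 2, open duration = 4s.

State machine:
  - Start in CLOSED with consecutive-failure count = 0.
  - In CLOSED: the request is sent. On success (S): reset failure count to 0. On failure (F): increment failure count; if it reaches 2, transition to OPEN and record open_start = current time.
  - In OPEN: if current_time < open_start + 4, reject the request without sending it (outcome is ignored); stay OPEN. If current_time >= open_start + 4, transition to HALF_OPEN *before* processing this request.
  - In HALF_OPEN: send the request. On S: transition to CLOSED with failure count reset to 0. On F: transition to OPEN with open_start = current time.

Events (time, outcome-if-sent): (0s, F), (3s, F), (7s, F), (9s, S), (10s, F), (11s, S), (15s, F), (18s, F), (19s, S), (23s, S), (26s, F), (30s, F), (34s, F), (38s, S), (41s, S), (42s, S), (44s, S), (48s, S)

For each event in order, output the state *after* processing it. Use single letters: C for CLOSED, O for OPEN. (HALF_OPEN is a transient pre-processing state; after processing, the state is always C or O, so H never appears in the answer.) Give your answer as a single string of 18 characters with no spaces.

Answer: COOOOCCOOCCOOCCCCC

Derivation:
State after each event:
  event#1 t=0s outcome=F: state=CLOSED
  event#2 t=3s outcome=F: state=OPEN
  event#3 t=7s outcome=F: state=OPEN
  event#4 t=9s outcome=S: state=OPEN
  event#5 t=10s outcome=F: state=OPEN
  event#6 t=11s outcome=S: state=CLOSED
  event#7 t=15s outcome=F: state=CLOSED
  event#8 t=18s outcome=F: state=OPEN
  event#9 t=19s outcome=S: state=OPEN
  event#10 t=23s outcome=S: state=CLOSED
  event#11 t=26s outcome=F: state=CLOSED
  event#12 t=30s outcome=F: state=OPEN
  event#13 t=34s outcome=F: state=OPEN
  event#14 t=38s outcome=S: state=CLOSED
  event#15 t=41s outcome=S: state=CLOSED
  event#16 t=42s outcome=S: state=CLOSED
  event#17 t=44s outcome=S: state=CLOSED
  event#18 t=48s outcome=S: state=CLOSED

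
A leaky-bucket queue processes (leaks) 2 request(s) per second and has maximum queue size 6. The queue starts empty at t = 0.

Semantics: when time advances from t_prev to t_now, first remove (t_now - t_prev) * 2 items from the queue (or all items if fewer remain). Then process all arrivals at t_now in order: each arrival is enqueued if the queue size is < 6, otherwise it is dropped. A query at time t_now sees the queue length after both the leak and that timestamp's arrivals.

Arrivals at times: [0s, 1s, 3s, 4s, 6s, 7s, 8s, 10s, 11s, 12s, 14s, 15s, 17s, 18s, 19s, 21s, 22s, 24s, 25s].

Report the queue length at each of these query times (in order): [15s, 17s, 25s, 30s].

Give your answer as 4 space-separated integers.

Queue lengths at query times:
  query t=15s: backlog = 1
  query t=17s: backlog = 1
  query t=25s: backlog = 1
  query t=30s: backlog = 0

Answer: 1 1 1 0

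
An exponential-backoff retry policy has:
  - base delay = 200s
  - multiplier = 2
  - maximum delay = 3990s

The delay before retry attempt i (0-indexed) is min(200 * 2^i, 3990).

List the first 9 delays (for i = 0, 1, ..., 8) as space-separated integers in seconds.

Computing each delay:
  i=0: min(200*2^0, 3990) = 200
  i=1: min(200*2^1, 3990) = 400
  i=2: min(200*2^2, 3990) = 800
  i=3: min(200*2^3, 3990) = 1600
  i=4: min(200*2^4, 3990) = 3200
  i=5: min(200*2^5, 3990) = 3990
  i=6: min(200*2^6, 3990) = 3990
  i=7: min(200*2^7, 3990) = 3990
  i=8: min(200*2^8, 3990) = 3990

Answer: 200 400 800 1600 3200 3990 3990 3990 3990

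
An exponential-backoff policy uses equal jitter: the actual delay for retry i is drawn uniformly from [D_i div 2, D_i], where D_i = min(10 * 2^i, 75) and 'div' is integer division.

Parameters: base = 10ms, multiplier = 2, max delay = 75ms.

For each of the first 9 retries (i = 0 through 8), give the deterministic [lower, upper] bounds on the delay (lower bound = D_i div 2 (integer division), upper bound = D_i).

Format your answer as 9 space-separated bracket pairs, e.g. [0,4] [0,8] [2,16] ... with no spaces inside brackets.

Computing bounds per retry:
  i=0: D_i=min(10*2^0,75)=10, bounds=[5,10]
  i=1: D_i=min(10*2^1,75)=20, bounds=[10,20]
  i=2: D_i=min(10*2^2,75)=40, bounds=[20,40]
  i=3: D_i=min(10*2^3,75)=75, bounds=[37,75]
  i=4: D_i=min(10*2^4,75)=75, bounds=[37,75]
  i=5: D_i=min(10*2^5,75)=75, bounds=[37,75]
  i=6: D_i=min(10*2^6,75)=75, bounds=[37,75]
  i=7: D_i=min(10*2^7,75)=75, bounds=[37,75]
  i=8: D_i=min(10*2^8,75)=75, bounds=[37,75]

Answer: [5,10] [10,20] [20,40] [37,75] [37,75] [37,75] [37,75] [37,75] [37,75]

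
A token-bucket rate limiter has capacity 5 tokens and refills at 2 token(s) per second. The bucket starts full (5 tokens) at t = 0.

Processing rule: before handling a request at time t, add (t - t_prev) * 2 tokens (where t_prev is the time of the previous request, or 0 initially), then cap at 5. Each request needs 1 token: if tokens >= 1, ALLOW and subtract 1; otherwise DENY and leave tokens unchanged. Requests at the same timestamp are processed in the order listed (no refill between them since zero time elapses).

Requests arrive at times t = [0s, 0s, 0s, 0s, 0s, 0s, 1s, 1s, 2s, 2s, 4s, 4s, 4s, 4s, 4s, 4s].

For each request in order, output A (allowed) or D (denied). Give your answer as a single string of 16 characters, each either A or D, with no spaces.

Answer: AAAAADAAAAAAAADD

Derivation:
Simulating step by step:
  req#1 t=0s: ALLOW
  req#2 t=0s: ALLOW
  req#3 t=0s: ALLOW
  req#4 t=0s: ALLOW
  req#5 t=0s: ALLOW
  req#6 t=0s: DENY
  req#7 t=1s: ALLOW
  req#8 t=1s: ALLOW
  req#9 t=2s: ALLOW
  req#10 t=2s: ALLOW
  req#11 t=4s: ALLOW
  req#12 t=4s: ALLOW
  req#13 t=4s: ALLOW
  req#14 t=4s: ALLOW
  req#15 t=4s: DENY
  req#16 t=4s: DENY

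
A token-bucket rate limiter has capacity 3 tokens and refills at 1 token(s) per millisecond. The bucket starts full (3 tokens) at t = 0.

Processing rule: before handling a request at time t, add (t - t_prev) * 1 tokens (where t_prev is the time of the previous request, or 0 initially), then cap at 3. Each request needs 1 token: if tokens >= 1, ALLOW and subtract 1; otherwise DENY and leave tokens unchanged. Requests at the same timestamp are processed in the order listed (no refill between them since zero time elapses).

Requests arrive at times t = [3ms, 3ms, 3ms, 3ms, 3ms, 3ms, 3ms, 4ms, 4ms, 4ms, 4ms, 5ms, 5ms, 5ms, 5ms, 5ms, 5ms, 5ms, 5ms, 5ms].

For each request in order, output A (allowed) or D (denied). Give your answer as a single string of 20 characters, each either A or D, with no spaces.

Answer: AAADDDDADDDADDDDDDDD

Derivation:
Simulating step by step:
  req#1 t=3ms: ALLOW
  req#2 t=3ms: ALLOW
  req#3 t=3ms: ALLOW
  req#4 t=3ms: DENY
  req#5 t=3ms: DENY
  req#6 t=3ms: DENY
  req#7 t=3ms: DENY
  req#8 t=4ms: ALLOW
  req#9 t=4ms: DENY
  req#10 t=4ms: DENY
  req#11 t=4ms: DENY
  req#12 t=5ms: ALLOW
  req#13 t=5ms: DENY
  req#14 t=5ms: DENY
  req#15 t=5ms: DENY
  req#16 t=5ms: DENY
  req#17 t=5ms: DENY
  req#18 t=5ms: DENY
  req#19 t=5ms: DENY
  req#20 t=5ms: DENY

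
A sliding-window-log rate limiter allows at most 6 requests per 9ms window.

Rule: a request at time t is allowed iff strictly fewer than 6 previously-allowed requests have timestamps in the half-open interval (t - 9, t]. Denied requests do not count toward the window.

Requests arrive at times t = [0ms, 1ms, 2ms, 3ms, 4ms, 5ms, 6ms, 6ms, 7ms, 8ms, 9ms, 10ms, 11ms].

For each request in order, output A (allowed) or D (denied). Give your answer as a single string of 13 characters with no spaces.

Tracking allowed requests in the window:
  req#1 t=0ms: ALLOW
  req#2 t=1ms: ALLOW
  req#3 t=2ms: ALLOW
  req#4 t=3ms: ALLOW
  req#5 t=4ms: ALLOW
  req#6 t=5ms: ALLOW
  req#7 t=6ms: DENY
  req#8 t=6ms: DENY
  req#9 t=7ms: DENY
  req#10 t=8ms: DENY
  req#11 t=9ms: ALLOW
  req#12 t=10ms: ALLOW
  req#13 t=11ms: ALLOW

Answer: AAAAAADDDDAAA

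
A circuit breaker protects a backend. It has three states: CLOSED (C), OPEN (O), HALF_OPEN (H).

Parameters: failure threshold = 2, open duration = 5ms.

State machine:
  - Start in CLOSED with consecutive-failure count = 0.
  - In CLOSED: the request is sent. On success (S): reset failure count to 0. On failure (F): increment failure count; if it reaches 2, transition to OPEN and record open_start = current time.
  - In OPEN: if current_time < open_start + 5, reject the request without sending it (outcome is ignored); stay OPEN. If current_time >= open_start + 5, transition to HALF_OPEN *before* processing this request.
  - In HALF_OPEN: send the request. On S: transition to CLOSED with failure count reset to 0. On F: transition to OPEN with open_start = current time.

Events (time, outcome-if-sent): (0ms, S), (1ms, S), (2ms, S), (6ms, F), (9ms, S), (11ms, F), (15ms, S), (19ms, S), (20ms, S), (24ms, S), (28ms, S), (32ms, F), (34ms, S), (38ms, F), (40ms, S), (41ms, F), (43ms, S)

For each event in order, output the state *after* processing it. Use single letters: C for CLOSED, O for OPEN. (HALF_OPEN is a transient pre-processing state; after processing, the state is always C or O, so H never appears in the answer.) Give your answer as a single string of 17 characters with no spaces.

State after each event:
  event#1 t=0ms outcome=S: state=CLOSED
  event#2 t=1ms outcome=S: state=CLOSED
  event#3 t=2ms outcome=S: state=CLOSED
  event#4 t=6ms outcome=F: state=CLOSED
  event#5 t=9ms outcome=S: state=CLOSED
  event#6 t=11ms outcome=F: state=CLOSED
  event#7 t=15ms outcome=S: state=CLOSED
  event#8 t=19ms outcome=S: state=CLOSED
  event#9 t=20ms outcome=S: state=CLOSED
  event#10 t=24ms outcome=S: state=CLOSED
  event#11 t=28ms outcome=S: state=CLOSED
  event#12 t=32ms outcome=F: state=CLOSED
  event#13 t=34ms outcome=S: state=CLOSED
  event#14 t=38ms outcome=F: state=CLOSED
  event#15 t=40ms outcome=S: state=CLOSED
  event#16 t=41ms outcome=F: state=CLOSED
  event#17 t=43ms outcome=S: state=CLOSED

Answer: CCCCCCCCCCCCCCCCC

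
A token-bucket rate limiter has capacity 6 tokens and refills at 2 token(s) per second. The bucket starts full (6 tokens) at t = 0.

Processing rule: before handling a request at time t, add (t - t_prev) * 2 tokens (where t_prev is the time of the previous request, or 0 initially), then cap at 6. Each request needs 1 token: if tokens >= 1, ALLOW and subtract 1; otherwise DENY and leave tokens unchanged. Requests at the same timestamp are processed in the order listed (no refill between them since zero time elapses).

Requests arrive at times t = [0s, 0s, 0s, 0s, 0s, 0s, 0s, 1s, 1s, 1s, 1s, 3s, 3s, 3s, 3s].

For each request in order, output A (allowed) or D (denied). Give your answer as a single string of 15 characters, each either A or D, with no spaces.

Simulating step by step:
  req#1 t=0s: ALLOW
  req#2 t=0s: ALLOW
  req#3 t=0s: ALLOW
  req#4 t=0s: ALLOW
  req#5 t=0s: ALLOW
  req#6 t=0s: ALLOW
  req#7 t=0s: DENY
  req#8 t=1s: ALLOW
  req#9 t=1s: ALLOW
  req#10 t=1s: DENY
  req#11 t=1s: DENY
  req#12 t=3s: ALLOW
  req#13 t=3s: ALLOW
  req#14 t=3s: ALLOW
  req#15 t=3s: ALLOW

Answer: AAAAAADAADDAAAA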